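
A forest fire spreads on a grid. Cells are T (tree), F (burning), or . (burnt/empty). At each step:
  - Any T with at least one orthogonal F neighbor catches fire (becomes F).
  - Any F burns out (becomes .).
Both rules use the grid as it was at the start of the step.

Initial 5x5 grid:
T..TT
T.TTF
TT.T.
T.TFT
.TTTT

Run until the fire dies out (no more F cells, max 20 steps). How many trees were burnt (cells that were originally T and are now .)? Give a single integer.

Answer: 11

Derivation:
Step 1: +6 fires, +2 burnt (F count now 6)
Step 2: +4 fires, +6 burnt (F count now 4)
Step 3: +1 fires, +4 burnt (F count now 1)
Step 4: +0 fires, +1 burnt (F count now 0)
Fire out after step 4
Initially T: 16, now '.': 20
Total burnt (originally-T cells now '.'): 11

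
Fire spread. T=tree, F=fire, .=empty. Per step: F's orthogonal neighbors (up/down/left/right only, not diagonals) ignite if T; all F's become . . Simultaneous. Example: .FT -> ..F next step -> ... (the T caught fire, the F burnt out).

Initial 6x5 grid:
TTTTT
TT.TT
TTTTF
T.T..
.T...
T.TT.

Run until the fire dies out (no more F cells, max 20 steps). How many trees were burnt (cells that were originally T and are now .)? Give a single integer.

Answer: 15

Derivation:
Step 1: +2 fires, +1 burnt (F count now 2)
Step 2: +3 fires, +2 burnt (F count now 3)
Step 3: +3 fires, +3 burnt (F count now 3)
Step 4: +3 fires, +3 burnt (F count now 3)
Step 5: +3 fires, +3 burnt (F count now 3)
Step 6: +1 fires, +3 burnt (F count now 1)
Step 7: +0 fires, +1 burnt (F count now 0)
Fire out after step 7
Initially T: 19, now '.': 26
Total burnt (originally-T cells now '.'): 15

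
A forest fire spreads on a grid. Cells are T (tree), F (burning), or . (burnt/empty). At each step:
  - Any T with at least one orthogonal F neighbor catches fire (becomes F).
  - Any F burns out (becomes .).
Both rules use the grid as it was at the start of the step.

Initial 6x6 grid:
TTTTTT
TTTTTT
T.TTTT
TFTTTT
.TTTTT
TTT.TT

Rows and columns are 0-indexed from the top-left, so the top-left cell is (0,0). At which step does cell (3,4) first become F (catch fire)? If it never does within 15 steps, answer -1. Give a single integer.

Step 1: cell (3,4)='T' (+3 fires, +1 burnt)
Step 2: cell (3,4)='T' (+5 fires, +3 burnt)
Step 3: cell (3,4)='F' (+7 fires, +5 burnt)
  -> target ignites at step 3
Step 4: cell (3,4)='.' (+7 fires, +7 burnt)
Step 5: cell (3,4)='.' (+6 fires, +7 burnt)
Step 6: cell (3,4)='.' (+3 fires, +6 burnt)
Step 7: cell (3,4)='.' (+1 fires, +3 burnt)
Step 8: cell (3,4)='.' (+0 fires, +1 burnt)
  fire out at step 8

3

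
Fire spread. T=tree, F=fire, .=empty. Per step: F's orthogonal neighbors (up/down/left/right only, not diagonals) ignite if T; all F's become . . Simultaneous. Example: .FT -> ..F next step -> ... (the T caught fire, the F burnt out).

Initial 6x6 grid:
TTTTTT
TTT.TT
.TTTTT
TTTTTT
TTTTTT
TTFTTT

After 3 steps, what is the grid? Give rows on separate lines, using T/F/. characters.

Step 1: 3 trees catch fire, 1 burn out
  TTTTTT
  TTT.TT
  .TTTTT
  TTTTTT
  TTFTTT
  TF.FTT
Step 2: 5 trees catch fire, 3 burn out
  TTTTTT
  TTT.TT
  .TTTTT
  TTFTTT
  TF.FTT
  F...FT
Step 3: 6 trees catch fire, 5 burn out
  TTTTTT
  TTT.TT
  .TFTTT
  TF.FTT
  F...FT
  .....F

TTTTTT
TTT.TT
.TFTTT
TF.FTT
F...FT
.....F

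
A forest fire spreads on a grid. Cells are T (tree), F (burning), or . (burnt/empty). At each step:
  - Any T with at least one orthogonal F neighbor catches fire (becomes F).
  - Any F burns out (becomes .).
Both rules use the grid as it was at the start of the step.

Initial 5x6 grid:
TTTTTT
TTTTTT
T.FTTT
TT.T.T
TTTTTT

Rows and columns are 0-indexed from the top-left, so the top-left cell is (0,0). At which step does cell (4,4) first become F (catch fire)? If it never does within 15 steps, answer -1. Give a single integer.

Step 1: cell (4,4)='T' (+2 fires, +1 burnt)
Step 2: cell (4,4)='T' (+5 fires, +2 burnt)
Step 3: cell (4,4)='T' (+6 fires, +5 burnt)
Step 4: cell (4,4)='F' (+7 fires, +6 burnt)
  -> target ignites at step 4
Step 5: cell (4,4)='.' (+4 fires, +7 burnt)
Step 6: cell (4,4)='.' (+2 fires, +4 burnt)
Step 7: cell (4,4)='.' (+0 fires, +2 burnt)
  fire out at step 7

4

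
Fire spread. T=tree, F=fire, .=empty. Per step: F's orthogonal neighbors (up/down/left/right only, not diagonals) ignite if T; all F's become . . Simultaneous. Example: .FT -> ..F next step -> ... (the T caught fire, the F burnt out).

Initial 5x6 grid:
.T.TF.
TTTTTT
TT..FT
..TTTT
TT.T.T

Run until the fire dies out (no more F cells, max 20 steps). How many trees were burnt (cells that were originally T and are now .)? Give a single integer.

Step 1: +4 fires, +2 burnt (F count now 4)
Step 2: +4 fires, +4 burnt (F count now 4)
Step 3: +4 fires, +4 burnt (F count now 4)
Step 4: +1 fires, +4 burnt (F count now 1)
Step 5: +3 fires, +1 burnt (F count now 3)
Step 6: +1 fires, +3 burnt (F count now 1)
Step 7: +0 fires, +1 burnt (F count now 0)
Fire out after step 7
Initially T: 19, now '.': 28
Total burnt (originally-T cells now '.'): 17

Answer: 17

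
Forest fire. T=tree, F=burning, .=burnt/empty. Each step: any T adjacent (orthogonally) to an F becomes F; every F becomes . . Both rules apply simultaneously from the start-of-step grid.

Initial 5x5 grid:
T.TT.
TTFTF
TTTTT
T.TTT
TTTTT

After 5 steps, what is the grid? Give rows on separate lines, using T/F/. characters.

Step 1: 5 trees catch fire, 2 burn out
  T.FT.
  TF.F.
  TTFTF
  T.TTT
  TTTTT
Step 2: 6 trees catch fire, 5 burn out
  T..F.
  F....
  TF.F.
  T.FTF
  TTTTT
Step 3: 5 trees catch fire, 6 burn out
  F....
  .....
  F....
  T..F.
  TTFTF
Step 4: 3 trees catch fire, 5 burn out
  .....
  .....
  .....
  F....
  TF.F.
Step 5: 1 trees catch fire, 3 burn out
  .....
  .....
  .....
  .....
  F....

.....
.....
.....
.....
F....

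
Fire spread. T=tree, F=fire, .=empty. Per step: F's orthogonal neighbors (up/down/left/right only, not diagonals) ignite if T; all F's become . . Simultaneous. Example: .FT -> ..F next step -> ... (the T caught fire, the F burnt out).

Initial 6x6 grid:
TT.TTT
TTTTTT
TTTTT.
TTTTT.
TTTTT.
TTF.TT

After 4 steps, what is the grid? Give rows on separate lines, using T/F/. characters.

Step 1: 2 trees catch fire, 1 burn out
  TT.TTT
  TTTTTT
  TTTTT.
  TTTTT.
  TTFTT.
  TF..TT
Step 2: 4 trees catch fire, 2 burn out
  TT.TTT
  TTTTTT
  TTTTT.
  TTFTT.
  TF.FT.
  F...TT
Step 3: 5 trees catch fire, 4 burn out
  TT.TTT
  TTTTTT
  TTFTT.
  TF.FT.
  F...F.
  ....TT
Step 4: 6 trees catch fire, 5 burn out
  TT.TTT
  TTFTTT
  TF.FT.
  F...F.
  ......
  ....FT

TT.TTT
TTFTTT
TF.FT.
F...F.
......
....FT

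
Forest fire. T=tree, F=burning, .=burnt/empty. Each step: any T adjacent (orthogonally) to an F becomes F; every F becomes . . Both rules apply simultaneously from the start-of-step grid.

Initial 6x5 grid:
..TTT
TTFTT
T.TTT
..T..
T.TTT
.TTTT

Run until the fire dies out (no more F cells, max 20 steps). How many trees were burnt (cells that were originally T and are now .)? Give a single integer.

Step 1: +4 fires, +1 burnt (F count now 4)
Step 2: +5 fires, +4 burnt (F count now 5)
Step 3: +4 fires, +5 burnt (F count now 4)
Step 4: +2 fires, +4 burnt (F count now 2)
Step 5: +3 fires, +2 burnt (F count now 3)
Step 6: +1 fires, +3 burnt (F count now 1)
Step 7: +0 fires, +1 burnt (F count now 0)
Fire out after step 7
Initially T: 20, now '.': 29
Total burnt (originally-T cells now '.'): 19

Answer: 19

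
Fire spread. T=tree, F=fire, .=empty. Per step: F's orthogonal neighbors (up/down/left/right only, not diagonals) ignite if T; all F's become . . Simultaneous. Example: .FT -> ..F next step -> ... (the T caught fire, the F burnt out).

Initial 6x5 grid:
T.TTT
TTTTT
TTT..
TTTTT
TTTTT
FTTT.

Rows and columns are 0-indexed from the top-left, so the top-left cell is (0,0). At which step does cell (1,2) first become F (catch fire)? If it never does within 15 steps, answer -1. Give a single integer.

Step 1: cell (1,2)='T' (+2 fires, +1 burnt)
Step 2: cell (1,2)='T' (+3 fires, +2 burnt)
Step 3: cell (1,2)='T' (+4 fires, +3 burnt)
Step 4: cell (1,2)='T' (+4 fires, +4 burnt)
Step 5: cell (1,2)='T' (+5 fires, +4 burnt)
Step 6: cell (1,2)='F' (+2 fires, +5 burnt)
  -> target ignites at step 6
Step 7: cell (1,2)='.' (+2 fires, +2 burnt)
Step 8: cell (1,2)='.' (+2 fires, +2 burnt)
Step 9: cell (1,2)='.' (+1 fires, +2 burnt)
Step 10: cell (1,2)='.' (+0 fires, +1 burnt)
  fire out at step 10

6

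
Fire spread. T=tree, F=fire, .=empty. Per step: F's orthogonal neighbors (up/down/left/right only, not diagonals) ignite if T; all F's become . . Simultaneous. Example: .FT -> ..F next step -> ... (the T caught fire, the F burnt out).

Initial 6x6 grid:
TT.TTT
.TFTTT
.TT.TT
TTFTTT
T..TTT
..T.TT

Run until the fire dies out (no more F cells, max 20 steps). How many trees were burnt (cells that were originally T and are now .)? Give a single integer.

Answer: 24

Derivation:
Step 1: +5 fires, +2 burnt (F count now 5)
Step 2: +7 fires, +5 burnt (F count now 7)
Step 3: +7 fires, +7 burnt (F count now 7)
Step 4: +4 fires, +7 burnt (F count now 4)
Step 5: +1 fires, +4 burnt (F count now 1)
Step 6: +0 fires, +1 burnt (F count now 0)
Fire out after step 6
Initially T: 25, now '.': 35
Total burnt (originally-T cells now '.'): 24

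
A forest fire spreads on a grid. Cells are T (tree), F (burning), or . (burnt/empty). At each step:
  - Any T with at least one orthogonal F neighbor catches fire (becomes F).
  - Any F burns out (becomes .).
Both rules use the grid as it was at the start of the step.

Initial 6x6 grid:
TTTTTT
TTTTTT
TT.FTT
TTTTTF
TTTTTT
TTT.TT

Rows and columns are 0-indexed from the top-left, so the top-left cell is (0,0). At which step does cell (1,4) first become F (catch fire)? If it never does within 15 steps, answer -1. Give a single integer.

Step 1: cell (1,4)='T' (+6 fires, +2 burnt)
Step 2: cell (1,4)='F' (+8 fires, +6 burnt)
  -> target ignites at step 2
Step 3: cell (1,4)='.' (+7 fires, +8 burnt)
Step 4: cell (1,4)='.' (+6 fires, +7 burnt)
Step 5: cell (1,4)='.' (+4 fires, +6 burnt)
Step 6: cell (1,4)='.' (+1 fires, +4 burnt)
Step 7: cell (1,4)='.' (+0 fires, +1 burnt)
  fire out at step 7

2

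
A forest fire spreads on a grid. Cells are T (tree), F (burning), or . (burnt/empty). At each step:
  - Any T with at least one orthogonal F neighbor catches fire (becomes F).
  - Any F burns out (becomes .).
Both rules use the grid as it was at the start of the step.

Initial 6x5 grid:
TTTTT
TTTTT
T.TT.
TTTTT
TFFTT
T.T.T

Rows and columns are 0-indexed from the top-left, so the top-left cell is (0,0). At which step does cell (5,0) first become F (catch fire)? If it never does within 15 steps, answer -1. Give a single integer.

Step 1: cell (5,0)='T' (+5 fires, +2 burnt)
Step 2: cell (5,0)='F' (+5 fires, +5 burnt)
  -> target ignites at step 2
Step 3: cell (5,0)='.' (+5 fires, +5 burnt)
Step 4: cell (5,0)='.' (+4 fires, +5 burnt)
Step 5: cell (5,0)='.' (+4 fires, +4 burnt)
Step 6: cell (5,0)='.' (+1 fires, +4 burnt)
Step 7: cell (5,0)='.' (+0 fires, +1 burnt)
  fire out at step 7

2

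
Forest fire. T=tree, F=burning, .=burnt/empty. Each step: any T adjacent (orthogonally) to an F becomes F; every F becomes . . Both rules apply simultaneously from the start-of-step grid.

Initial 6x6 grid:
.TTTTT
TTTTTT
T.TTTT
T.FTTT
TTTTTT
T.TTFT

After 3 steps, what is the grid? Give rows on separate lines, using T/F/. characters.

Step 1: 6 trees catch fire, 2 burn out
  .TTTTT
  TTTTTT
  T.FTTT
  T..FTT
  TTFTFT
  T.TF.F
Step 2: 7 trees catch fire, 6 burn out
  .TTTTT
  TTFTTT
  T..FTT
  T...FT
  TF.F.F
  T.F...
Step 3: 6 trees catch fire, 7 burn out
  .TFTTT
  TF.FTT
  T...FT
  T....F
  F.....
  T.....

.TFTTT
TF.FTT
T...FT
T....F
F.....
T.....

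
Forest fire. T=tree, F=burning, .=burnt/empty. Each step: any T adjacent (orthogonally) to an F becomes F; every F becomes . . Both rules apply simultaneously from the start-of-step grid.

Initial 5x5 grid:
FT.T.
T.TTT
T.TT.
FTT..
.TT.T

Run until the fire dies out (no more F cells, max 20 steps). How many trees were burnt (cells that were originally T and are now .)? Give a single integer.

Answer: 13

Derivation:
Step 1: +4 fires, +2 burnt (F count now 4)
Step 2: +2 fires, +4 burnt (F count now 2)
Step 3: +2 fires, +2 burnt (F count now 2)
Step 4: +2 fires, +2 burnt (F count now 2)
Step 5: +1 fires, +2 burnt (F count now 1)
Step 6: +2 fires, +1 burnt (F count now 2)
Step 7: +0 fires, +2 burnt (F count now 0)
Fire out after step 7
Initially T: 14, now '.': 24
Total burnt (originally-T cells now '.'): 13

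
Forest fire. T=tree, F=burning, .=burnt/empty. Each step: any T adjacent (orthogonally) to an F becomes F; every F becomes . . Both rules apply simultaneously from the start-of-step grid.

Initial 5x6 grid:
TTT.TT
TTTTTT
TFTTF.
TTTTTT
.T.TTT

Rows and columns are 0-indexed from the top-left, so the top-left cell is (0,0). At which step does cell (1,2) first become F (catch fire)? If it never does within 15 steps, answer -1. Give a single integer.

Step 1: cell (1,2)='T' (+7 fires, +2 burnt)
Step 2: cell (1,2)='F' (+12 fires, +7 burnt)
  -> target ignites at step 2
Step 3: cell (1,2)='.' (+5 fires, +12 burnt)
Step 4: cell (1,2)='.' (+0 fires, +5 burnt)
  fire out at step 4

2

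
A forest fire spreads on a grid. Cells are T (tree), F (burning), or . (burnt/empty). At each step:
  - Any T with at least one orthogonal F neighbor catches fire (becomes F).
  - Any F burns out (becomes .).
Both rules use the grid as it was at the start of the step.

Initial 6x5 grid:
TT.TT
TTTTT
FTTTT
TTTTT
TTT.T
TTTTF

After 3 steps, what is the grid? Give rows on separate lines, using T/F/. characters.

Step 1: 5 trees catch fire, 2 burn out
  TT.TT
  FTTTT
  .FTTT
  FTTTT
  TTT.F
  TTTF.
Step 2: 7 trees catch fire, 5 burn out
  FT.TT
  .FTTT
  ..FTT
  .FTTF
  FTT..
  TTF..
Step 3: 10 trees catch fire, 7 burn out
  .F.TT
  ..FTT
  ...FF
  ..FF.
  .FF..
  FF...

.F.TT
..FTT
...FF
..FF.
.FF..
FF...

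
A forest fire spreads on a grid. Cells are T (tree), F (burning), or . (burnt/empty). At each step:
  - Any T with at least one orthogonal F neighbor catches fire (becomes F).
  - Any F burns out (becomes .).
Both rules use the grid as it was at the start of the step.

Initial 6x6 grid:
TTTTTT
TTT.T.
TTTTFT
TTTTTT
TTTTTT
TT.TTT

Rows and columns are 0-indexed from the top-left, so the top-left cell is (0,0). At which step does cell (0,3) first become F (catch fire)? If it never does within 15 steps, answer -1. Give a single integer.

Step 1: cell (0,3)='T' (+4 fires, +1 burnt)
Step 2: cell (0,3)='T' (+5 fires, +4 burnt)
Step 3: cell (0,3)='F' (+8 fires, +5 burnt)
  -> target ignites at step 3
Step 4: cell (0,3)='.' (+7 fires, +8 burnt)
Step 5: cell (0,3)='.' (+4 fires, +7 burnt)
Step 6: cell (0,3)='.' (+3 fires, +4 burnt)
Step 7: cell (0,3)='.' (+1 fires, +3 burnt)
Step 8: cell (0,3)='.' (+0 fires, +1 burnt)
  fire out at step 8

3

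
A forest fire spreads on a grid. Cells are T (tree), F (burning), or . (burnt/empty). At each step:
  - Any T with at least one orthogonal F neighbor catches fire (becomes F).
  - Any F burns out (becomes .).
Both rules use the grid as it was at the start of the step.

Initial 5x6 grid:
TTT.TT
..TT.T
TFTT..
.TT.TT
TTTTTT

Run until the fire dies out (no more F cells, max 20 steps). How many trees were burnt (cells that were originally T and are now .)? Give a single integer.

Answer: 18

Derivation:
Step 1: +3 fires, +1 burnt (F count now 3)
Step 2: +4 fires, +3 burnt (F count now 4)
Step 3: +4 fires, +4 burnt (F count now 4)
Step 4: +2 fires, +4 burnt (F count now 2)
Step 5: +2 fires, +2 burnt (F count now 2)
Step 6: +2 fires, +2 burnt (F count now 2)
Step 7: +1 fires, +2 burnt (F count now 1)
Step 8: +0 fires, +1 burnt (F count now 0)
Fire out after step 8
Initially T: 21, now '.': 27
Total burnt (originally-T cells now '.'): 18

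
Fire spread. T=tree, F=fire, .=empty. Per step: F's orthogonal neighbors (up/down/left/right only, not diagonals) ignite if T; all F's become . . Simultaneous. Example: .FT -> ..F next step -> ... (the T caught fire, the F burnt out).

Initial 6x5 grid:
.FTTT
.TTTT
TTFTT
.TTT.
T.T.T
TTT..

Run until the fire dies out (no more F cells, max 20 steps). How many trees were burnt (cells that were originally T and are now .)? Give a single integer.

Answer: 19

Derivation:
Step 1: +6 fires, +2 burnt (F count now 6)
Step 2: +7 fires, +6 burnt (F count now 7)
Step 3: +3 fires, +7 burnt (F count now 3)
Step 4: +1 fires, +3 burnt (F count now 1)
Step 5: +1 fires, +1 burnt (F count now 1)
Step 6: +1 fires, +1 burnt (F count now 1)
Step 7: +0 fires, +1 burnt (F count now 0)
Fire out after step 7
Initially T: 20, now '.': 29
Total burnt (originally-T cells now '.'): 19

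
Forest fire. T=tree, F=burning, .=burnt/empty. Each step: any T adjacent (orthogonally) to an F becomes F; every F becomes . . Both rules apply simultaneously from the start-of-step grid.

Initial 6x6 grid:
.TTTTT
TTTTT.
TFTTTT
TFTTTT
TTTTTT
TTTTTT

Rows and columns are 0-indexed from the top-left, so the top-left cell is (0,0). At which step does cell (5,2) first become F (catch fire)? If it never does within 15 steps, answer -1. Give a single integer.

Step 1: cell (5,2)='T' (+6 fires, +2 burnt)
Step 2: cell (5,2)='T' (+8 fires, +6 burnt)
Step 3: cell (5,2)='F' (+7 fires, +8 burnt)
  -> target ignites at step 3
Step 4: cell (5,2)='.' (+6 fires, +7 burnt)
Step 5: cell (5,2)='.' (+3 fires, +6 burnt)
Step 6: cell (5,2)='.' (+2 fires, +3 burnt)
Step 7: cell (5,2)='.' (+0 fires, +2 burnt)
  fire out at step 7

3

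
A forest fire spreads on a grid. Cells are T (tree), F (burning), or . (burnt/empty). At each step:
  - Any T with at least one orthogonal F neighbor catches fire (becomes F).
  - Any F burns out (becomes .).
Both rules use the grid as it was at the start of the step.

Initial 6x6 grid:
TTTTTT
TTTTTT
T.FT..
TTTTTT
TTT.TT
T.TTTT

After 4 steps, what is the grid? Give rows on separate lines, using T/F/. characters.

Step 1: 3 trees catch fire, 1 burn out
  TTTTTT
  TTFTTT
  T..F..
  TTFTTT
  TTT.TT
  T.TTTT
Step 2: 6 trees catch fire, 3 burn out
  TTFTTT
  TF.FTT
  T.....
  TF.FTT
  TTF.TT
  T.TTTT
Step 3: 8 trees catch fire, 6 burn out
  TF.FTT
  F...FT
  T.....
  F...FT
  TF..TT
  T.FTTT
Step 4: 8 trees catch fire, 8 burn out
  F...FT
  .....F
  F.....
  .....F
  F...FT
  T..FTT

F...FT
.....F
F.....
.....F
F...FT
T..FTT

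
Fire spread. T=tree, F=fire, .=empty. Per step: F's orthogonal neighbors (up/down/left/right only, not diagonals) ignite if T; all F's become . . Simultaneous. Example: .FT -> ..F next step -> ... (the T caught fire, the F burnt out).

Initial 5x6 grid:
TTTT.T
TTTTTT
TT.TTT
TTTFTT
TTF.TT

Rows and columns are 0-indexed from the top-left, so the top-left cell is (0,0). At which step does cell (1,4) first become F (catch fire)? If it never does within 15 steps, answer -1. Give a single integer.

Step 1: cell (1,4)='T' (+4 fires, +2 burnt)
Step 2: cell (1,4)='T' (+6 fires, +4 burnt)
Step 3: cell (1,4)='F' (+7 fires, +6 burnt)
  -> target ignites at step 3
Step 4: cell (1,4)='.' (+4 fires, +7 burnt)
Step 5: cell (1,4)='.' (+3 fires, +4 burnt)
Step 6: cell (1,4)='.' (+1 fires, +3 burnt)
Step 7: cell (1,4)='.' (+0 fires, +1 burnt)
  fire out at step 7

3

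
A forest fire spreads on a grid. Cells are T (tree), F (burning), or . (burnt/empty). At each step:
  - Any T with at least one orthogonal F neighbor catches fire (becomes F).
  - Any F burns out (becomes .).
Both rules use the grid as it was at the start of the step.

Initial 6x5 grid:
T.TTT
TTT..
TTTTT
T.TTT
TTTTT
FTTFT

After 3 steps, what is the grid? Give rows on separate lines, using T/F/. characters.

Step 1: 5 trees catch fire, 2 burn out
  T.TTT
  TTT..
  TTTTT
  T.TTT
  FTTFT
  .FF.F
Step 2: 5 trees catch fire, 5 burn out
  T.TTT
  TTT..
  TTTTT
  F.TFT
  .FF.F
  .....
Step 3: 4 trees catch fire, 5 burn out
  T.TTT
  TTT..
  FTTFT
  ..F.F
  .....
  .....

T.TTT
TTT..
FTTFT
..F.F
.....
.....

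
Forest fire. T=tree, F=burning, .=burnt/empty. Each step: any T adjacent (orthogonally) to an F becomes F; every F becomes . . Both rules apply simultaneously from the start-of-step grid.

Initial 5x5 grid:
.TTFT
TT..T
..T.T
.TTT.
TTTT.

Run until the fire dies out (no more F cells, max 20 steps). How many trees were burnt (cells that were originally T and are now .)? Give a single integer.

Step 1: +2 fires, +1 burnt (F count now 2)
Step 2: +2 fires, +2 burnt (F count now 2)
Step 3: +2 fires, +2 burnt (F count now 2)
Step 4: +1 fires, +2 burnt (F count now 1)
Step 5: +0 fires, +1 burnt (F count now 0)
Fire out after step 5
Initially T: 15, now '.': 17
Total burnt (originally-T cells now '.'): 7

Answer: 7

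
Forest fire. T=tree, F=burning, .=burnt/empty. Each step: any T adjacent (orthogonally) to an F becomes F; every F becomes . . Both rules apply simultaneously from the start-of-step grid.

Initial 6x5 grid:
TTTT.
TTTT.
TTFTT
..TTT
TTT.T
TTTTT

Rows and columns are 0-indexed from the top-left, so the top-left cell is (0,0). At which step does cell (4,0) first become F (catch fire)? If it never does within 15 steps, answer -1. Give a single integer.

Step 1: cell (4,0)='T' (+4 fires, +1 burnt)
Step 2: cell (4,0)='T' (+7 fires, +4 burnt)
Step 3: cell (4,0)='T' (+6 fires, +7 burnt)
Step 4: cell (4,0)='F' (+5 fires, +6 burnt)
  -> target ignites at step 4
Step 5: cell (4,0)='.' (+2 fires, +5 burnt)
Step 6: cell (4,0)='.' (+0 fires, +2 burnt)
  fire out at step 6

4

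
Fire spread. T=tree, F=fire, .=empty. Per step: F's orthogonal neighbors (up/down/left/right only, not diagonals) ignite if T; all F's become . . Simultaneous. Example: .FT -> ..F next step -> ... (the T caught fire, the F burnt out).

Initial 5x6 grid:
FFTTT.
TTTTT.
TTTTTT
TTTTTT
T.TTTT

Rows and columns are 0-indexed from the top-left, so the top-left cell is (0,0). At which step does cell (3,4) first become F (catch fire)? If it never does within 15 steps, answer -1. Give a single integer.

Step 1: cell (3,4)='T' (+3 fires, +2 burnt)
Step 2: cell (3,4)='T' (+4 fires, +3 burnt)
Step 3: cell (3,4)='T' (+5 fires, +4 burnt)
Step 4: cell (3,4)='T' (+4 fires, +5 burnt)
Step 5: cell (3,4)='T' (+3 fires, +4 burnt)
Step 6: cell (3,4)='F' (+3 fires, +3 burnt)
  -> target ignites at step 6
Step 7: cell (3,4)='.' (+2 fires, +3 burnt)
Step 8: cell (3,4)='.' (+1 fires, +2 burnt)
Step 9: cell (3,4)='.' (+0 fires, +1 burnt)
  fire out at step 9

6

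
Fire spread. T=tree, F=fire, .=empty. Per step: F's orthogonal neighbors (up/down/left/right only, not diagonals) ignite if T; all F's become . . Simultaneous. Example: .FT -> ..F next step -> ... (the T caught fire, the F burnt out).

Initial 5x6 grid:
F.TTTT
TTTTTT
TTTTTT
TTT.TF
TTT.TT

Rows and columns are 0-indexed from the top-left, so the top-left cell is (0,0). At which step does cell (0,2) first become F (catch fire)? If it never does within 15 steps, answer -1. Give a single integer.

Step 1: cell (0,2)='T' (+4 fires, +2 burnt)
Step 2: cell (0,2)='T' (+5 fires, +4 burnt)
Step 3: cell (0,2)='T' (+6 fires, +5 burnt)
Step 4: cell (0,2)='F' (+6 fires, +6 burnt)
  -> target ignites at step 4
Step 5: cell (0,2)='.' (+3 fires, +6 burnt)
Step 6: cell (0,2)='.' (+1 fires, +3 burnt)
Step 7: cell (0,2)='.' (+0 fires, +1 burnt)
  fire out at step 7

4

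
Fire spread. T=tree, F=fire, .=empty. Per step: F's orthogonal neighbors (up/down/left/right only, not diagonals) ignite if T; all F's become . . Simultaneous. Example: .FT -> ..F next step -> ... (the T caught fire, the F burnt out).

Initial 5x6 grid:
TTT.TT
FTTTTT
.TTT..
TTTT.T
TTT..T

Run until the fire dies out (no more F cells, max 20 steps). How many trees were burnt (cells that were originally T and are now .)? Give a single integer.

Answer: 20

Derivation:
Step 1: +2 fires, +1 burnt (F count now 2)
Step 2: +3 fires, +2 burnt (F count now 3)
Step 3: +4 fires, +3 burnt (F count now 4)
Step 4: +5 fires, +4 burnt (F count now 5)
Step 5: +5 fires, +5 burnt (F count now 5)
Step 6: +1 fires, +5 burnt (F count now 1)
Step 7: +0 fires, +1 burnt (F count now 0)
Fire out after step 7
Initially T: 22, now '.': 28
Total burnt (originally-T cells now '.'): 20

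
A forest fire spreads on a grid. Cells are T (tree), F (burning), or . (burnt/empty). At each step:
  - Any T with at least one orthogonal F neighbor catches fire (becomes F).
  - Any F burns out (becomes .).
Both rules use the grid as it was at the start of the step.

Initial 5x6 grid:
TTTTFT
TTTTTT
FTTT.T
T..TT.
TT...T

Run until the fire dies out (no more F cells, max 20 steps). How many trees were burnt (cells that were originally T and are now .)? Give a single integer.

Answer: 20

Derivation:
Step 1: +6 fires, +2 burnt (F count now 6)
Step 2: +7 fires, +6 burnt (F count now 7)
Step 3: +5 fires, +7 burnt (F count now 5)
Step 4: +1 fires, +5 burnt (F count now 1)
Step 5: +1 fires, +1 burnt (F count now 1)
Step 6: +0 fires, +1 burnt (F count now 0)
Fire out after step 6
Initially T: 21, now '.': 29
Total burnt (originally-T cells now '.'): 20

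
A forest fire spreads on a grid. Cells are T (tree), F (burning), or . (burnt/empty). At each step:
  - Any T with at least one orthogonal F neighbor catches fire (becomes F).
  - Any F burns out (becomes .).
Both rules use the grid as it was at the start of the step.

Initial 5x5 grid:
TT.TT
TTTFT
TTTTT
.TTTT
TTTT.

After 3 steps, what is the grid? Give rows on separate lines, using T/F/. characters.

Step 1: 4 trees catch fire, 1 burn out
  TT.FT
  TTF.F
  TTTFT
  .TTTT
  TTTT.
Step 2: 5 trees catch fire, 4 burn out
  TT..F
  TF...
  TTF.F
  .TTFT
  TTTT.
Step 3: 6 trees catch fire, 5 burn out
  TF...
  F....
  TF...
  .TF.F
  TTTF.

TF...
F....
TF...
.TF.F
TTTF.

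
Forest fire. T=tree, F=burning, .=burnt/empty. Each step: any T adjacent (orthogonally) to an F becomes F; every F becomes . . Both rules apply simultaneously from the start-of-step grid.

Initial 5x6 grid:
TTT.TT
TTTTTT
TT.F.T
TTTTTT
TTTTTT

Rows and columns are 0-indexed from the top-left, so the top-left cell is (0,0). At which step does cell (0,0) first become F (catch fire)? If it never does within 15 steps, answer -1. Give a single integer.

Step 1: cell (0,0)='T' (+2 fires, +1 burnt)
Step 2: cell (0,0)='T' (+5 fires, +2 burnt)
Step 3: cell (0,0)='T' (+8 fires, +5 burnt)
Step 4: cell (0,0)='T' (+8 fires, +8 burnt)
Step 5: cell (0,0)='F' (+3 fires, +8 burnt)
  -> target ignites at step 5
Step 6: cell (0,0)='.' (+0 fires, +3 burnt)
  fire out at step 6

5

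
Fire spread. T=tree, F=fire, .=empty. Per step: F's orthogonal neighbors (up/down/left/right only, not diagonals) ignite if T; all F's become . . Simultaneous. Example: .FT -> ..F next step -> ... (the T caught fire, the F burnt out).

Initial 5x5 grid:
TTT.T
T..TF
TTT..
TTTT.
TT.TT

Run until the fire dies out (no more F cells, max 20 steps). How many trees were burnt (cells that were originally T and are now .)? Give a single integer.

Answer: 2

Derivation:
Step 1: +2 fires, +1 burnt (F count now 2)
Step 2: +0 fires, +2 burnt (F count now 0)
Fire out after step 2
Initially T: 17, now '.': 10
Total burnt (originally-T cells now '.'): 2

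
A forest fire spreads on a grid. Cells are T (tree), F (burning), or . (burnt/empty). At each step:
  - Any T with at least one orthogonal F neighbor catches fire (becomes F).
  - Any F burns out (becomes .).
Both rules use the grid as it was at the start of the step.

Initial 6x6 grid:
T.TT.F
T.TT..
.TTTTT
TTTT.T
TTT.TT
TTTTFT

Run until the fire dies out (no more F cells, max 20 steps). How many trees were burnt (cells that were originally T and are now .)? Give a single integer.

Step 1: +3 fires, +2 burnt (F count now 3)
Step 2: +2 fires, +3 burnt (F count now 2)
Step 3: +3 fires, +2 burnt (F count now 3)
Step 4: +4 fires, +3 burnt (F count now 4)
Step 5: +5 fires, +4 burnt (F count now 5)
Step 6: +4 fires, +5 burnt (F count now 4)
Step 7: +2 fires, +4 burnt (F count now 2)
Step 8: +1 fires, +2 burnt (F count now 1)
Step 9: +0 fires, +1 burnt (F count now 0)
Fire out after step 9
Initially T: 26, now '.': 34
Total burnt (originally-T cells now '.'): 24

Answer: 24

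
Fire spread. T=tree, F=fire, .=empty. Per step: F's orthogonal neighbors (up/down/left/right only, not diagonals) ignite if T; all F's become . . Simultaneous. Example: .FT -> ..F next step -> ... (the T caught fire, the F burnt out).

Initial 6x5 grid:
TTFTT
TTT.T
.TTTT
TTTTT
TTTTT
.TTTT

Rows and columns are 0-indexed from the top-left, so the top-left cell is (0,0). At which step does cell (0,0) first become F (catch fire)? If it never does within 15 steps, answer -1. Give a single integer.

Step 1: cell (0,0)='T' (+3 fires, +1 burnt)
Step 2: cell (0,0)='F' (+4 fires, +3 burnt)
  -> target ignites at step 2
Step 3: cell (0,0)='.' (+5 fires, +4 burnt)
Step 4: cell (0,0)='.' (+4 fires, +5 burnt)
Step 5: cell (0,0)='.' (+5 fires, +4 burnt)
Step 6: cell (0,0)='.' (+4 fires, +5 burnt)
Step 7: cell (0,0)='.' (+1 fires, +4 burnt)
Step 8: cell (0,0)='.' (+0 fires, +1 burnt)
  fire out at step 8

2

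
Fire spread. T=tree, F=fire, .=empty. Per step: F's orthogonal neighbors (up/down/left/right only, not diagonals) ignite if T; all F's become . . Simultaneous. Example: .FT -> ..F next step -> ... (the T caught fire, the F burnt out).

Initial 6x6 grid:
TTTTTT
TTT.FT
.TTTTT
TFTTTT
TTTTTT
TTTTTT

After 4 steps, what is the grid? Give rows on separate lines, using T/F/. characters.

Step 1: 7 trees catch fire, 2 burn out
  TTTTFT
  TTT..F
  .FTTFT
  F.FTTT
  TFTTTT
  TTTTTT
Step 2: 11 trees catch fire, 7 burn out
  TTTF.F
  TFT...
  ..FF.F
  ...FFT
  F.FTTT
  TFTTTT
Step 3: 9 trees catch fire, 11 burn out
  TFF...
  F.F...
  ......
  .....F
  ...FFT
  F.FTTT
Step 4: 4 trees catch fire, 9 burn out
  F.....
  ......
  ......
  ......
  .....F
  ...FFT

F.....
......
......
......
.....F
...FFT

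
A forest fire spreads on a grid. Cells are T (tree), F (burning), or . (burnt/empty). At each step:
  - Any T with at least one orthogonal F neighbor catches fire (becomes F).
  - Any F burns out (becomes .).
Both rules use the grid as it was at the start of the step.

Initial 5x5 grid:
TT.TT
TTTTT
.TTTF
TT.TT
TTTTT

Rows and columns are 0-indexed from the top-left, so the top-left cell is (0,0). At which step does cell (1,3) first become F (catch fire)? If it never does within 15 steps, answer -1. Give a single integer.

Step 1: cell (1,3)='T' (+3 fires, +1 burnt)
Step 2: cell (1,3)='F' (+5 fires, +3 burnt)
  -> target ignites at step 2
Step 3: cell (1,3)='.' (+4 fires, +5 burnt)
Step 4: cell (1,3)='.' (+3 fires, +4 burnt)
Step 5: cell (1,3)='.' (+4 fires, +3 burnt)
Step 6: cell (1,3)='.' (+2 fires, +4 burnt)
Step 7: cell (1,3)='.' (+0 fires, +2 burnt)
  fire out at step 7

2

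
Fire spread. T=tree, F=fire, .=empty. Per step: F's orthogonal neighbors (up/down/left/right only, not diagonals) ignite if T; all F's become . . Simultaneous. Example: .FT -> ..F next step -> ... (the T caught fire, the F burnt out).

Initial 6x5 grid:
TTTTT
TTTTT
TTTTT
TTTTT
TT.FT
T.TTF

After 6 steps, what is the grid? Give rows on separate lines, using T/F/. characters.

Step 1: 3 trees catch fire, 2 burn out
  TTTTT
  TTTTT
  TTTTT
  TTTFT
  TT..F
  T.TF.
Step 2: 4 trees catch fire, 3 burn out
  TTTTT
  TTTTT
  TTTFT
  TTF.F
  TT...
  T.F..
Step 3: 4 trees catch fire, 4 burn out
  TTTTT
  TTTFT
  TTF.F
  TF...
  TT...
  T....
Step 4: 6 trees catch fire, 4 burn out
  TTTFT
  TTF.F
  TF...
  F....
  TF...
  T....
Step 5: 5 trees catch fire, 6 burn out
  TTF.F
  TF...
  F....
  .....
  F....
  T....
Step 6: 3 trees catch fire, 5 burn out
  TF...
  F....
  .....
  .....
  .....
  F....

TF...
F....
.....
.....
.....
F....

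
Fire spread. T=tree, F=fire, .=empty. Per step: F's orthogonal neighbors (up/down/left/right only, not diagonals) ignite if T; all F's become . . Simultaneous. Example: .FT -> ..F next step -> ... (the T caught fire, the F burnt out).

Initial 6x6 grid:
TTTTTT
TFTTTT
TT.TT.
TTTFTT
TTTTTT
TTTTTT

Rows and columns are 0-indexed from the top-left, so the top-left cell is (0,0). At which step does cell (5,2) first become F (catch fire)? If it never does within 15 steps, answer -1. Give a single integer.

Step 1: cell (5,2)='T' (+8 fires, +2 burnt)
Step 2: cell (5,2)='T' (+10 fires, +8 burnt)
Step 3: cell (5,2)='F' (+7 fires, +10 burnt)
  -> target ignites at step 3
Step 4: cell (5,2)='.' (+5 fires, +7 burnt)
Step 5: cell (5,2)='.' (+2 fires, +5 burnt)
Step 6: cell (5,2)='.' (+0 fires, +2 burnt)
  fire out at step 6

3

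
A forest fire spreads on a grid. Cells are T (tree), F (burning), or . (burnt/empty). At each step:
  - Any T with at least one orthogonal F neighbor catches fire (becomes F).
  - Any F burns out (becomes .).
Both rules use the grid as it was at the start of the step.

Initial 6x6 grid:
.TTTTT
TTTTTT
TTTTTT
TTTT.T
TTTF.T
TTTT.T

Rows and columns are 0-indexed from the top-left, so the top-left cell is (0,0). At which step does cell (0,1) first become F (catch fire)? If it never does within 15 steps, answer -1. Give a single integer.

Step 1: cell (0,1)='T' (+3 fires, +1 burnt)
Step 2: cell (0,1)='T' (+4 fires, +3 burnt)
Step 3: cell (0,1)='T' (+6 fires, +4 burnt)
Step 4: cell (0,1)='T' (+7 fires, +6 burnt)
Step 5: cell (0,1)='T' (+6 fires, +7 burnt)
Step 6: cell (0,1)='F' (+4 fires, +6 burnt)
  -> target ignites at step 6
Step 7: cell (0,1)='.' (+1 fires, +4 burnt)
Step 8: cell (0,1)='.' (+0 fires, +1 burnt)
  fire out at step 8

6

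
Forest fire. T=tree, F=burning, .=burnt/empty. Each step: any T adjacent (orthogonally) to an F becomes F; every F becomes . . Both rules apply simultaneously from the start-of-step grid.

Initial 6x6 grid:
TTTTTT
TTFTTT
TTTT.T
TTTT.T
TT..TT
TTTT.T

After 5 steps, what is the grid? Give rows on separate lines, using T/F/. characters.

Step 1: 4 trees catch fire, 1 burn out
  TTFTTT
  TF.FTT
  TTFT.T
  TTTT.T
  TT..TT
  TTTT.T
Step 2: 7 trees catch fire, 4 burn out
  TF.FTT
  F...FT
  TF.F.T
  TTFT.T
  TT..TT
  TTTT.T
Step 3: 6 trees catch fire, 7 burn out
  F...FT
  .....F
  F....T
  TF.F.T
  TT..TT
  TTTT.T
Step 4: 4 trees catch fire, 6 burn out
  .....F
  ......
  .....F
  F....T
  TF..TT
  TTTT.T
Step 5: 3 trees catch fire, 4 burn out
  ......
  ......
  ......
  .....F
  F...TT
  TFTT.T

......
......
......
.....F
F...TT
TFTT.T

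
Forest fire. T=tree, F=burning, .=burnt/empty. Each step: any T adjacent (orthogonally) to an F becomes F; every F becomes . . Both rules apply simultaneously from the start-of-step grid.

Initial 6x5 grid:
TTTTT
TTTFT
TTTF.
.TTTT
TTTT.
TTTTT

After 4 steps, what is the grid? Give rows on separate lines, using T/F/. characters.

Step 1: 5 trees catch fire, 2 burn out
  TTTFT
  TTF.F
  TTF..
  .TTFT
  TTTT.
  TTTTT
Step 2: 7 trees catch fire, 5 burn out
  TTF.F
  TF...
  TF...
  .TF.F
  TTTF.
  TTTTT
Step 3: 6 trees catch fire, 7 burn out
  TF...
  F....
  F....
  .F...
  TTF..
  TTTFT
Step 4: 4 trees catch fire, 6 burn out
  F....
  .....
  .....
  .....
  TF...
  TTF.F

F....
.....
.....
.....
TF...
TTF.F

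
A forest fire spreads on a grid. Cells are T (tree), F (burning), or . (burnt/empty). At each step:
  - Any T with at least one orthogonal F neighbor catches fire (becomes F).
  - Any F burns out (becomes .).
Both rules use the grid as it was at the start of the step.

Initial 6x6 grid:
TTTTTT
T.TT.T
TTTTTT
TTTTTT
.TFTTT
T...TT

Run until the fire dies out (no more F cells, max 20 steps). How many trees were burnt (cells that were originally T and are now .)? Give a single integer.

Answer: 28

Derivation:
Step 1: +3 fires, +1 burnt (F count now 3)
Step 2: +4 fires, +3 burnt (F count now 4)
Step 3: +7 fires, +4 burnt (F count now 7)
Step 4: +6 fires, +7 burnt (F count now 6)
Step 5: +4 fires, +6 burnt (F count now 4)
Step 6: +3 fires, +4 burnt (F count now 3)
Step 7: +1 fires, +3 burnt (F count now 1)
Step 8: +0 fires, +1 burnt (F count now 0)
Fire out after step 8
Initially T: 29, now '.': 35
Total burnt (originally-T cells now '.'): 28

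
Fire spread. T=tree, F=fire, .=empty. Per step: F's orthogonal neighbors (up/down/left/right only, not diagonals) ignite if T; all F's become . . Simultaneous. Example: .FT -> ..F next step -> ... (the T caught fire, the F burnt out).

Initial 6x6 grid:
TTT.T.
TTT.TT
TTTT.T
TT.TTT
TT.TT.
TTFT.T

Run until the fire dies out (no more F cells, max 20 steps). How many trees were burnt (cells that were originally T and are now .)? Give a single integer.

Answer: 26

Derivation:
Step 1: +2 fires, +1 burnt (F count now 2)
Step 2: +3 fires, +2 burnt (F count now 3)
Step 3: +4 fires, +3 burnt (F count now 4)
Step 4: +4 fires, +4 burnt (F count now 4)
Step 5: +4 fires, +4 burnt (F count now 4)
Step 6: +4 fires, +4 burnt (F count now 4)
Step 7: +3 fires, +4 burnt (F count now 3)
Step 8: +1 fires, +3 burnt (F count now 1)
Step 9: +1 fires, +1 burnt (F count now 1)
Step 10: +0 fires, +1 burnt (F count now 0)
Fire out after step 10
Initially T: 27, now '.': 35
Total burnt (originally-T cells now '.'): 26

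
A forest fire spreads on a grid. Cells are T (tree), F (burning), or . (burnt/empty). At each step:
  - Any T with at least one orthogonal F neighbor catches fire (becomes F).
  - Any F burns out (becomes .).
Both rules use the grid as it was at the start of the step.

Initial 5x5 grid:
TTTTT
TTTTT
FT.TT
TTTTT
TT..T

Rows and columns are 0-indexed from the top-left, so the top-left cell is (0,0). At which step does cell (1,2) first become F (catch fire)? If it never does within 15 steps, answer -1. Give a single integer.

Step 1: cell (1,2)='T' (+3 fires, +1 burnt)
Step 2: cell (1,2)='T' (+4 fires, +3 burnt)
Step 3: cell (1,2)='F' (+4 fires, +4 burnt)
  -> target ignites at step 3
Step 4: cell (1,2)='.' (+3 fires, +4 burnt)
Step 5: cell (1,2)='.' (+4 fires, +3 burnt)
Step 6: cell (1,2)='.' (+3 fires, +4 burnt)
Step 7: cell (1,2)='.' (+0 fires, +3 burnt)
  fire out at step 7

3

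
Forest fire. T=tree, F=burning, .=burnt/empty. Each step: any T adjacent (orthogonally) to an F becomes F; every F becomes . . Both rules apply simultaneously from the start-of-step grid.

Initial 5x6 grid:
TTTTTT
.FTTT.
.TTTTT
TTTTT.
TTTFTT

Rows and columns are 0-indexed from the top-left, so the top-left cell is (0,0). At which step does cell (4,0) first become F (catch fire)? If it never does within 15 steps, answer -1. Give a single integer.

Step 1: cell (4,0)='T' (+6 fires, +2 burnt)
Step 2: cell (4,0)='T' (+10 fires, +6 burnt)
Step 3: cell (4,0)='F' (+5 fires, +10 burnt)
  -> target ignites at step 3
Step 4: cell (4,0)='.' (+2 fires, +5 burnt)
Step 5: cell (4,0)='.' (+1 fires, +2 burnt)
Step 6: cell (4,0)='.' (+0 fires, +1 burnt)
  fire out at step 6

3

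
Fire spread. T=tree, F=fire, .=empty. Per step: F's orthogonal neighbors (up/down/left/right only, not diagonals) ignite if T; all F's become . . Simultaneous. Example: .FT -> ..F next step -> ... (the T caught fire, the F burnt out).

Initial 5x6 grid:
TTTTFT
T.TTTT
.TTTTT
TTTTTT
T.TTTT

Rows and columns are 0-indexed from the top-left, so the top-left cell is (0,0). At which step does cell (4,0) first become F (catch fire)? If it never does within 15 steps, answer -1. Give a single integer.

Step 1: cell (4,0)='T' (+3 fires, +1 burnt)
Step 2: cell (4,0)='T' (+4 fires, +3 burnt)
Step 3: cell (4,0)='T' (+5 fires, +4 burnt)
Step 4: cell (4,0)='T' (+5 fires, +5 burnt)
Step 5: cell (4,0)='T' (+5 fires, +5 burnt)
Step 6: cell (4,0)='T' (+2 fires, +5 burnt)
Step 7: cell (4,0)='T' (+1 fires, +2 burnt)
Step 8: cell (4,0)='F' (+1 fires, +1 burnt)
  -> target ignites at step 8
Step 9: cell (4,0)='.' (+0 fires, +1 burnt)
  fire out at step 9

8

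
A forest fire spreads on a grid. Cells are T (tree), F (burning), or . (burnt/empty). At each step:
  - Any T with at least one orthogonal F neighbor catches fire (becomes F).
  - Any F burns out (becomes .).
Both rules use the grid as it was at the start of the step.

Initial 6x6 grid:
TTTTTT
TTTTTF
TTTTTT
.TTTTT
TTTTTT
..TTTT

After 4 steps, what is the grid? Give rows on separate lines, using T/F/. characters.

Step 1: 3 trees catch fire, 1 burn out
  TTTTTF
  TTTTF.
  TTTTTF
  .TTTTT
  TTTTTT
  ..TTTT
Step 2: 4 trees catch fire, 3 burn out
  TTTTF.
  TTTF..
  TTTTF.
  .TTTTF
  TTTTTT
  ..TTTT
Step 3: 5 trees catch fire, 4 burn out
  TTTF..
  TTF...
  TTTF..
  .TTTF.
  TTTTTF
  ..TTTT
Step 4: 6 trees catch fire, 5 burn out
  TTF...
  TF....
  TTF...
  .TTF..
  TTTTF.
  ..TTTF

TTF...
TF....
TTF...
.TTF..
TTTTF.
..TTTF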